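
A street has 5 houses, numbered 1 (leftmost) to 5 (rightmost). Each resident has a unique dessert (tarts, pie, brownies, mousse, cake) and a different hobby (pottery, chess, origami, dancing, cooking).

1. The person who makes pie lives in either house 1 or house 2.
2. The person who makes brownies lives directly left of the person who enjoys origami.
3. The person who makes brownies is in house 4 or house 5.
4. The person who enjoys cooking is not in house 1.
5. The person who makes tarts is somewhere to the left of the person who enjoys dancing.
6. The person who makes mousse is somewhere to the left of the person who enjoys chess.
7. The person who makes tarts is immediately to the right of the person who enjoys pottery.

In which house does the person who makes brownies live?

4

By clue 3, the person who makes brownies is in house 4.
House 5 dessert: only cake fits.
The only hobby still possible for house 1 is pottery.
The person who enjoys origami is in house 5 (clue 2).
Clue 7: the person who makes tarts is in house 2.
That leaves pie as the dessert for house 1.
That leaves mousse as the dessert for house 3.
Clue 6 places the person who enjoys chess in house 4.
The only hobby still possible for house 2 is cooking.
So house 3 gets dancing for hobby.
So: house 1 = pie/pottery, house 2 = tarts/cooking, house 3 = mousse/dancing, house 4 = brownies/chess, house 5 = cake/origami.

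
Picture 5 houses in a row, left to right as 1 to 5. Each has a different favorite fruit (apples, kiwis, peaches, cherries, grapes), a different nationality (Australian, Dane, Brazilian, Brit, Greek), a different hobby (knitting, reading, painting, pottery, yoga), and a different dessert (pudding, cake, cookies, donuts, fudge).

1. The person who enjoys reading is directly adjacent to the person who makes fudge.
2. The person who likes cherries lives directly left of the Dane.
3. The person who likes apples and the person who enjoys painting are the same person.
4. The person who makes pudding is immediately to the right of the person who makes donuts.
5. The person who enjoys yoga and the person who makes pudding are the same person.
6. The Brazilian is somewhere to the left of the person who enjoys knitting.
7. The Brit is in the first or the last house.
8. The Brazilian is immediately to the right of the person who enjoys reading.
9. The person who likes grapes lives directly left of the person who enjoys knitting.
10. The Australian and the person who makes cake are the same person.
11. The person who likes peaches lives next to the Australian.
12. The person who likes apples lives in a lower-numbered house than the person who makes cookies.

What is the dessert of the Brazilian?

The Brit is narrowed to house 1 or 5; consider each.
Placing it in house 5 leads to a contradiction, so it's in house 1.
The person who likes grapes is narrowed to house 2 or 3 or 4; consider each.
Placing it in house 2 and house 4 leads to a contradiction, so it's in house 3.
From clue 9, the person who enjoys knitting must be in house 4.
The person who likes apples is narrowed to house 1 or 2; consider each.
Placing it in house 2 leads to a contradiction, so it's in house 1.
The person who enjoys painting is in house 1 (clue 3).
Clue 8 places the Brazilian in house 3.
House 2 nationality: only Greek fits.
The only nationality still possible for house 4 is Australian.
So house 5 gets Dane for nationality.
That leaves reading as the hobby for house 2.
The person who likes cherries is in house 4 (clue 2).
The person who makes cake is in house 4 (clue 10).
The person who likes peaches is in house 5 (clue 11).
House 2's favorite fruit must be kiwis (nothing else left).
Clue 4: the person who makes pudding is in house 3.
By clue 4, the person who makes donuts is in house 2.
By clue 5, the person who enjoys yoga is in house 3.
That leaves pottery as the hobby for house 5.
So house 1 gets fudge for dessert.
So house 5 gets cookies for dessert.
So: house 1 = apples/Brit/painting/fudge, house 2 = kiwis/Greek/reading/donuts, house 3 = grapes/Brazilian/yoga/pudding, house 4 = cherries/Australian/knitting/cake, house 5 = peaches/Dane/pottery/cookies.

pudding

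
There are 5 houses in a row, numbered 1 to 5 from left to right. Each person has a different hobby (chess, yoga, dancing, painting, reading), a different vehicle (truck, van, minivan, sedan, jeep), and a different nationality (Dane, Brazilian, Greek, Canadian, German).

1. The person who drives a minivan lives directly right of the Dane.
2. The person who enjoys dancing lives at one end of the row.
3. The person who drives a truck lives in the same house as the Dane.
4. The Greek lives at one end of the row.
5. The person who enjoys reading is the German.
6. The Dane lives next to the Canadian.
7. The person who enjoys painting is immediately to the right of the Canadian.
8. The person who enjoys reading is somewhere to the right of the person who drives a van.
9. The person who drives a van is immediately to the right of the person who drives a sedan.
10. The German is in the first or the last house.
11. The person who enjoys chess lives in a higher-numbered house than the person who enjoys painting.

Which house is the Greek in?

1

By clue 5, the person who enjoys reading is in house 5.
By clue 5, the German is in house 5.
The only hobby still possible for house 1 is dancing.
So house 1 gets Greek for nationality.
By clue 7, the person who enjoys painting is in house 3.
From clue 7, the Canadian must be in house 2.
From clue 11, the person who enjoys chess must be in house 4.
House 2 hobby: only yoga fits.
The Dane is in house 3 (clue 6).
House 4 nationality: only Brazilian fits.
Clue 1: the person who drives a minivan is in house 4.
The person who drives a truck is in house 3 (clue 3).
So house 5 gets jeep for vehicle.
The person who drives a sedan is in house 1 (clue 9).
The only vehicle still possible for house 2 is van.
So: house 1 = dancing/sedan/Greek, house 2 = yoga/van/Canadian, house 3 = painting/truck/Dane, house 4 = chess/minivan/Brazilian, house 5 = reading/jeep/German.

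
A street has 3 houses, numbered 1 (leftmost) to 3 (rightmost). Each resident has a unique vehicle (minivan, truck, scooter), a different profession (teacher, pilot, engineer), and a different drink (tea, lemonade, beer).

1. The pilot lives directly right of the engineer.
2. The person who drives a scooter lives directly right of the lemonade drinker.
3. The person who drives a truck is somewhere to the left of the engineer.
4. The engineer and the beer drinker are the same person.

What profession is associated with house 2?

engineer

Clue 3 places the person who drives a truck in house 1.
By clue 3, the engineer is in house 2.
Clue 4 places the beer drinker in house 2.
So house 1 gets teacher for profession.
House 3 profession: only pilot fits.
House 3 drink: only tea fits.
By clue 2, the person who drives a scooter is in house 2.
The only vehicle still possible for house 3 is minivan.
The only drink still possible for house 1 is lemonade.
So: house 1 = truck/teacher/lemonade, house 2 = scooter/engineer/beer, house 3 = minivan/pilot/tea.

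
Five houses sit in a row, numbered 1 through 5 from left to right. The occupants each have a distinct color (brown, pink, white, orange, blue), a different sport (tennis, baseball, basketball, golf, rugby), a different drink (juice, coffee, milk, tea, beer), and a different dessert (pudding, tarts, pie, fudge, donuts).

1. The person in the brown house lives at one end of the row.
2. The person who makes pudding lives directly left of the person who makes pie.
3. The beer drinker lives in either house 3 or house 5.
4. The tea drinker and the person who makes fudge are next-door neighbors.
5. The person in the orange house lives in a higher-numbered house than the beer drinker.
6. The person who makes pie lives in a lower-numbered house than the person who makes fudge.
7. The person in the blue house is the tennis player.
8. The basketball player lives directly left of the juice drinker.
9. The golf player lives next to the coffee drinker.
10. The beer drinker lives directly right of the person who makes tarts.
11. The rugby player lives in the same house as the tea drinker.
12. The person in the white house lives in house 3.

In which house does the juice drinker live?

Clue 5: the beer drinker is in house 3.
Clue 10: the person who makes tarts is in house 2.
Clue 12: the person in the white house is in house 3.
Clue 2: the person who makes pudding is in house 3.
The person who makes pie is in house 4 (clue 2).
The person who makes fudge is in house 5 (clue 6).
That leaves donuts as the dessert for house 1.
Clue 4: the tea drinker is in house 4.
The rugby player is in house 4 (clue 11).
By clue 8, the basketball player is in house 1.
The juice drinker is in house 2 (clue 8).
House 1's drink must be coffee (nothing else left).
The only drink still possible for house 5 is milk.
Clue 9: the golf player is in house 2.
House 3 sport: only baseball fits.
The only sport still possible for house 5 is tennis.
From clue 7, the person in the blue house must be in house 5.
That leaves pink as the color for house 2.
That leaves orange as the color for house 4.
The only color still possible for house 1 is brown.
So: house 1 = brown/basketball/coffee/donuts, house 2 = pink/golf/juice/tarts, house 3 = white/baseball/beer/pudding, house 4 = orange/rugby/tea/pie, house 5 = blue/tennis/milk/fudge.

2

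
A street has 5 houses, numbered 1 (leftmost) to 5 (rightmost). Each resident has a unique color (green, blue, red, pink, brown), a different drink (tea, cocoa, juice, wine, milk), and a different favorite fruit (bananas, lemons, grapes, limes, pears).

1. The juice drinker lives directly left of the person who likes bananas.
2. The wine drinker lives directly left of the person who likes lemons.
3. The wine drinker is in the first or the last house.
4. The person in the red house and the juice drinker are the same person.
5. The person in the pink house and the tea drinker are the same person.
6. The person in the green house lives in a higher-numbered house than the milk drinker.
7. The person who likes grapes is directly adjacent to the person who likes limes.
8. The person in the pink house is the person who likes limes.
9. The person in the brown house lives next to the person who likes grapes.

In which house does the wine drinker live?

From clue 3, the wine drinker must be in house 1.
From clue 2, the person who likes lemons must be in house 2.
That leaves blue as the color for house 1.
So house 1 gets pears for favorite fruit.
The person in the green house is narrowed to house 3 or 4 or 5; consider each.
Placing it in house 3 and house 5 leads to a contradiction, so it's in house 4.
House 4's drink must be cocoa (nothing else left).
That leaves tea as the drink for house 5.
Clue 5 places the person in the pink house in house 5.
The person who likes grapes is in house 4 (clue 7).
By clue 8, the person who likes limes is in house 5.
That leaves red as the color for house 2.
So house 3 gets brown for color.
That leaves bananas as the favorite fruit for house 3.
The juice drinker is in house 2 (clue 1).
House 3 drink: only milk fits.
So: house 1 = blue/wine/pears, house 2 = red/juice/lemons, house 3 = brown/milk/bananas, house 4 = green/cocoa/grapes, house 5 = pink/tea/limes.

1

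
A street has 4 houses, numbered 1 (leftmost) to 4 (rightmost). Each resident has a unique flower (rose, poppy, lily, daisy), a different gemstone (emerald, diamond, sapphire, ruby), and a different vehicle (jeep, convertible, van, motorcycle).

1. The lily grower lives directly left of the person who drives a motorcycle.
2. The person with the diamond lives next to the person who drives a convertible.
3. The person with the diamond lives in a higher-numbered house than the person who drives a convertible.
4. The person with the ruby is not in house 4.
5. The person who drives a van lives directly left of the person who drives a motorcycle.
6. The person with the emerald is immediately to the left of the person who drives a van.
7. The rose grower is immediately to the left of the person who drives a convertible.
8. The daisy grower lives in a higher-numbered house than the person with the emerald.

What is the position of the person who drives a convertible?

That leaves jeep as the vehicle for house 1.
That leaves motorcycle as the vehicle for house 4.
From clue 1, the lily grower must be in house 3.
By clue 5, the person who drives a van is in house 3.
Clue 6 places the person with the emerald in house 2.
So house 4 gets daisy for flower.
House 2 vehicle: only convertible fits.
Clue 2 places the person with the diamond in house 3.
By clue 7, the rose grower is in house 1.
House 2 flower: only poppy fits.
House 1 gemstone: only ruby fits.
The only gemstone still possible for house 4 is sapphire.
So: house 1 = rose/ruby/jeep, house 2 = poppy/emerald/convertible, house 3 = lily/diamond/van, house 4 = daisy/sapphire/motorcycle.

2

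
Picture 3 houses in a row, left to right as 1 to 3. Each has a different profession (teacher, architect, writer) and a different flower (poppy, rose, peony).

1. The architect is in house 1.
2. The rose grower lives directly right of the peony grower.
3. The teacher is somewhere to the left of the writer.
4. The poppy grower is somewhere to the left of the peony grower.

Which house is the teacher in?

From clue 1, the architect must be in house 1.
By clue 4, the poppy grower is in house 1.
Clue 4 places the peony grower in house 2.
House 3 profession: only writer fits.
The only flower still possible for house 3 is rose.
House 2's profession must be teacher (nothing else left).
So: house 1 = architect/poppy, house 2 = teacher/peony, house 3 = writer/rose.

2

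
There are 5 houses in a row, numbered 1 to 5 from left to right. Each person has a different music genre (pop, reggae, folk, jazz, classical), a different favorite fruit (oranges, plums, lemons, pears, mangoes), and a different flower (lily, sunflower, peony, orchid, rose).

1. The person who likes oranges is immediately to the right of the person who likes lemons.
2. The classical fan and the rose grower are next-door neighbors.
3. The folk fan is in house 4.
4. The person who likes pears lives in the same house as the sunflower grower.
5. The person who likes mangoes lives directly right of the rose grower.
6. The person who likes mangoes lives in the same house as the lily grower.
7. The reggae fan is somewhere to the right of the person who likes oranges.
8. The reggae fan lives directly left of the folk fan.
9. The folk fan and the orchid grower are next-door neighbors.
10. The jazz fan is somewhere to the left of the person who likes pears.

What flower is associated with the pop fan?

orchid

The folk fan is in house 4 (clue 3).
The reggae fan is in house 3 (clue 8).
Clue 7: the person who likes oranges is in house 2.
The person who likes lemons is in house 1 (clue 1).
So house 1 gets peony for flower.
House 2 flower: only rose fits.
Clue 2: the classical fan is in house 1.
Clue 5: the person who likes mangoes is in house 3.
The lily grower is in house 3 (clue 6).
House 5's music genre must be pop (nothing else left).
That leaves sunflower as the flower for house 4.
House 5's flower must be orchid (nothing else left).
The person who likes pears is in house 4 (clue 4).
That leaves jazz as the music genre for house 2.
That leaves plums as the favorite fruit for house 5.
So: house 1 = classical/lemons/peony, house 2 = jazz/oranges/rose, house 3 = reggae/mangoes/lily, house 4 = folk/pears/sunflower, house 5 = pop/plums/orchid.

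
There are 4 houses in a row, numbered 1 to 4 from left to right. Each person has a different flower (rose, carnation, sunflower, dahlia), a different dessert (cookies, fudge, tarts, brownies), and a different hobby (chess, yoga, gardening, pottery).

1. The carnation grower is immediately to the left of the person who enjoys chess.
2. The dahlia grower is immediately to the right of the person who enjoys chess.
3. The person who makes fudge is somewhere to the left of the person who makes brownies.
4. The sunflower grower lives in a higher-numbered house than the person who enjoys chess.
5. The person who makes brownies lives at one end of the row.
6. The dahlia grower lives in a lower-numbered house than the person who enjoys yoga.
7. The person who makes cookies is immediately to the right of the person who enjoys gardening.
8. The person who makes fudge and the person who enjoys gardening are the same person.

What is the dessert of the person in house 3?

Clue 5: the person who makes brownies is in house 4.
Clue 6: the dahlia grower is in house 3.
By clue 6, the person who enjoys yoga is in house 4.
Clue 2: the person who enjoys chess is in house 2.
House 4 flower: only sunflower fits.
House 1 hobby: only gardening fits.
House 3's hobby must be pottery (nothing else left).
Clue 1 places the carnation grower in house 1.
By clue 7, the person who makes cookies is in house 2.
By clue 8, the person who makes fudge is in house 1.
House 2 flower: only rose fits.
House 3's dessert must be tarts (nothing else left).
So: house 1 = carnation/fudge/gardening, house 2 = rose/cookies/chess, house 3 = dahlia/tarts/pottery, house 4 = sunflower/brownies/yoga.

tarts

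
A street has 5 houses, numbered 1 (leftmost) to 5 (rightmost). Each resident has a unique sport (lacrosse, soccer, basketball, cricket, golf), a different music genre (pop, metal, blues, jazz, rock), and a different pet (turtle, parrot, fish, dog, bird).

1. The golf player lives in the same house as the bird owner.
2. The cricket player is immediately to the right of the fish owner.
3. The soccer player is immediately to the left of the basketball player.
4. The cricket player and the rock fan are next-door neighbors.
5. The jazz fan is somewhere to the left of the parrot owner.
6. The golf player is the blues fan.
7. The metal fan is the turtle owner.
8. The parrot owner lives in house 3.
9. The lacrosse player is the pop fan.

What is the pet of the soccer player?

parrot

Clue 8 places the parrot owner in house 3.
The jazz fan is narrowed to house 1 or 2; consider each.
Placing it in house 1 leads to a contradiction, so it's in house 2.
The cricket player is narrowed to house 2 or 3 or 5; consider each.
Placing it in house 3 and house 5 leads to a contradiction, so it's in house 2.
The fish owner is in house 1 (clue 2).
So house 2 gets dog for pet.
That leaves lacrosse as the sport for house 1.
That leaves soccer as the sport for house 3.
Clue 3: the basketball player is in house 4.
Clue 9: the pop fan is in house 1.
So house 5 gets golf for sport.
House 3's music genre must be rock (nothing else left).
Clue 1 places the bird owner in house 5.
By clue 6, the blues fan is in house 5.
That leaves metal as the music genre for house 4.
The only pet still possible for house 4 is turtle.
So: house 1 = lacrosse/pop/fish, house 2 = cricket/jazz/dog, house 3 = soccer/rock/parrot, house 4 = basketball/metal/turtle, house 5 = golf/blues/bird.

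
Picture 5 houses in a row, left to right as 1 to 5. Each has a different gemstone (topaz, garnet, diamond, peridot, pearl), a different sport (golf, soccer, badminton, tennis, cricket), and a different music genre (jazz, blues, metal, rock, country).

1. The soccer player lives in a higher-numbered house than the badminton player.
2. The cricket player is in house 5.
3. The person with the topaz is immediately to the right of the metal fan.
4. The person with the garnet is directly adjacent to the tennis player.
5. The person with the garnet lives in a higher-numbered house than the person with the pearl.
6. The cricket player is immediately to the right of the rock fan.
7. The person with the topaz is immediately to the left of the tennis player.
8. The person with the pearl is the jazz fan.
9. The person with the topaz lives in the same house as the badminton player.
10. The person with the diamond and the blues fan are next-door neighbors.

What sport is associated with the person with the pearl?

tennis

Clue 2: the cricket player is in house 5.
By clue 6, the rock fan is in house 4.
House 1 sport: only golf fits.
So house 2 gets badminton for sport.
Clue 9 places the person with the topaz in house 2.
Clue 3 places the metal fan in house 1.
From clue 7, the tennis player must be in house 3.
So house 4 gets soccer for sport.
Clue 4: the person with the garnet is in house 4.
The person with the pearl is in house 3 (clue 8).
House 5's gemstone must be peridot (nothing else left).
The only music genre still possible for house 3 is jazz.
From clue 10, the blues fan must be in house 2.
House 1's gemstone must be diamond (nothing else left).
House 5 music genre: only country fits.
So: house 1 = diamond/golf/metal, house 2 = topaz/badminton/blues, house 3 = pearl/tennis/jazz, house 4 = garnet/soccer/rock, house 5 = peridot/cricket/country.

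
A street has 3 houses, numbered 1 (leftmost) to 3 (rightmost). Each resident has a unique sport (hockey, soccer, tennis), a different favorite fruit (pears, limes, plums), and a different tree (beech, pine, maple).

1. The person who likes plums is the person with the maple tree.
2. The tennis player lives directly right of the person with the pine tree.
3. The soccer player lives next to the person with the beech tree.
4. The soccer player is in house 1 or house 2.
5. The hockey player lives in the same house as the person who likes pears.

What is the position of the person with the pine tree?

The soccer player is narrowed to house 1 or 2; consider each.
Placing it in house 1 leads to a contradiction, so it's in house 2.
House 1's sport must be hockey (nothing else left).
So house 3 gets tennis for sport.
Clue 2: the person with the pine tree is in house 2.
By clue 5, the person who likes pears is in house 1.
The person who likes plums is in house 3 (clue 1).
From clue 1, the person with the maple tree must be in house 3.
That leaves limes as the favorite fruit for house 2.
That leaves beech as the tree for house 1.
So: house 1 = hockey/pears/beech, house 2 = soccer/limes/pine, house 3 = tennis/plums/maple.

2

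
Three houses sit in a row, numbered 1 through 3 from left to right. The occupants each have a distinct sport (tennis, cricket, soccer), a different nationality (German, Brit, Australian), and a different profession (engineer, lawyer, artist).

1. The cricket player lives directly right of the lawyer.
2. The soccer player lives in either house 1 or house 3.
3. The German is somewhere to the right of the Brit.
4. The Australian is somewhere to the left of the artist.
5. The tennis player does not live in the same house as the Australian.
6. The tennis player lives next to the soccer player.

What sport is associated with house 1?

From clue 6, the tennis player must be in house 2.
That leaves soccer as the sport for house 1.
The only sport still possible for house 3 is cricket.
House 3's nationality must be German (nothing else left).
Clue 1 places the lawyer in house 2.
The Australian is in house 1 (clue 5).
The only nationality still possible for house 2 is Brit.
House 1 profession: only engineer fits.
House 3 profession: only artist fits.
So: house 1 = soccer/Australian/engineer, house 2 = tennis/Brit/lawyer, house 3 = cricket/German/artist.

soccer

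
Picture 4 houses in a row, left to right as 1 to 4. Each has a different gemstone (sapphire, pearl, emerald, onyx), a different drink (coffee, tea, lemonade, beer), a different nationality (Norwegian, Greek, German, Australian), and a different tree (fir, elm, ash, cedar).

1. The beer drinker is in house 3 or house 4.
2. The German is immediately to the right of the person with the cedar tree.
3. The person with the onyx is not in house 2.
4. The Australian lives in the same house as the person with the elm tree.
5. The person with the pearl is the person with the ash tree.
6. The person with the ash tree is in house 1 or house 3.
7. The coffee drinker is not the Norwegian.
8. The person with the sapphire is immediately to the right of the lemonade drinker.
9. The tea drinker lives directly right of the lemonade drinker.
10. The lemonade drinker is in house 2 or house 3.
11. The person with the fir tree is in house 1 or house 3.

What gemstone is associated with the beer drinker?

onyx

The only drink still possible for house 1 is coffee.
The only tree still possible for house 4 is elm.
From clue 4, the Australian must be in house 4.
That leaves emerald as the gemstone for house 2.
House 2 drink: only lemonade fits.
So house 1 gets Greek for nationality.
House 2 tree: only cedar fits.
Clue 2: the German is in house 3.
From clue 8, the person with the sapphire must be in house 3.
Clue 9 places the tea drinker in house 3.
That leaves pearl as the gemstone for house 1.
House 4 gemstone: only onyx fits.
The only drink still possible for house 4 is beer.
House 2's nationality must be Norwegian (nothing else left).
Clue 5 places the person with the ash tree in house 1.
House 3's tree must be fir (nothing else left).
So: house 1 = pearl/coffee/Greek/ash, house 2 = emerald/lemonade/Norwegian/cedar, house 3 = sapphire/tea/German/fir, house 4 = onyx/beer/Australian/elm.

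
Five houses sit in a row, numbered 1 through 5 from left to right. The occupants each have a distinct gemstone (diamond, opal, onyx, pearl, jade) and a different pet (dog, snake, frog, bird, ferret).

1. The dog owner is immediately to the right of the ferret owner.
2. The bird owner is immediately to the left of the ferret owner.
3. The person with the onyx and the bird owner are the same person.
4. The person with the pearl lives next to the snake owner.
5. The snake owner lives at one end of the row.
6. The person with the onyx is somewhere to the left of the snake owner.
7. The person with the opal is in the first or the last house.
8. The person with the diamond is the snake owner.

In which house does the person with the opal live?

Clue 6 places the snake owner in house 5.
Clue 8: the person with the diamond is in house 5.
That leaves opal as the gemstone for house 1.
The person with the onyx is in house 2 (clue 3).
Clue 3: the bird owner is in house 2.
The person with the pearl is in house 4 (clue 4).
The only gemstone still possible for house 3 is jade.
House 1 pet: only frog fits.
House 3 pet: only ferret fits.
House 4's pet must be dog (nothing else left).
So: house 1 = opal/frog, house 2 = onyx/bird, house 3 = jade/ferret, house 4 = pearl/dog, house 5 = diamond/snake.

1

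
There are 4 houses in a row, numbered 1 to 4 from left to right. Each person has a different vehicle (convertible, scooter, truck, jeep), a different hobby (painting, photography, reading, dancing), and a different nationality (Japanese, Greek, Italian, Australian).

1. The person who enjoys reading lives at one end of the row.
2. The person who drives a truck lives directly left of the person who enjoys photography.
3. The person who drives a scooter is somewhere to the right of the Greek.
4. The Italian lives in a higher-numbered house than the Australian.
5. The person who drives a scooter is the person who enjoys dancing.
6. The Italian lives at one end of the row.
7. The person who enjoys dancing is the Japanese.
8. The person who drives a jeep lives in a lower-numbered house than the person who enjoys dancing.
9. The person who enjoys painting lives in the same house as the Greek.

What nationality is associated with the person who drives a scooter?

Japanese

From clue 6, the Italian must be in house 4.
House 4's vehicle must be convertible (nothing else left).
The person who drives a jeep is narrowed to house 1 or 2; consider each.
Placing it in house 1 leads to a contradiction, so it's in house 2.
By clue 8, the person who enjoys dancing is in house 3.
The only vehicle still possible for house 1 is truck.
The only vehicle still possible for house 3 is scooter.
From clue 2, the person who enjoys photography must be in house 2.
From clue 7, the Japanese must be in house 3.
House 4 hobby: only reading fits.
By clue 9, the Greek is in house 1.
So house 1 gets painting for hobby.
So house 2 gets Australian for nationality.
So: house 1 = truck/painting/Greek, house 2 = jeep/photography/Australian, house 3 = scooter/dancing/Japanese, house 4 = convertible/reading/Italian.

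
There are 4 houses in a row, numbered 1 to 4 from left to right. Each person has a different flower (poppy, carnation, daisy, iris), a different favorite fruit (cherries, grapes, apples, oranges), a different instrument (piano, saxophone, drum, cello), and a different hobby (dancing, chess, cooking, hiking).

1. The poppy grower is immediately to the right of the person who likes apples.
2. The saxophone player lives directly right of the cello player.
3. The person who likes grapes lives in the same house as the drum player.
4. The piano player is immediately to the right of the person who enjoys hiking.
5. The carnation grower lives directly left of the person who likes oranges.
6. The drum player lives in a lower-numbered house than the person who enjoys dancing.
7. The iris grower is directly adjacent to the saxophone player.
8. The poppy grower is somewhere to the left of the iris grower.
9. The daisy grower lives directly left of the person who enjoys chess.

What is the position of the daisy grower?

1

So house 4 gets iris for flower.
Clue 7: the saxophone player is in house 3.
House 4 instrument: only piano fits.
Clue 2: the cello player is in house 2.
By clue 4, the person who enjoys hiking is in house 3.
House 1 instrument: only drum fits.
That leaves cooking as the hobby for house 1.
Clue 3: the person who likes grapes is in house 1.
House 2's favorite fruit must be apples (nothing else left).
Clue 1: the poppy grower is in house 3.
House 1's flower must be daisy (nothing else left).
The only flower still possible for house 2 is carnation.
The person who likes oranges is in house 3 (clue 5).
Clue 9: the person who enjoys chess is in house 2.
House 4 favorite fruit: only cherries fits.
House 4's hobby must be dancing (nothing else left).
So: house 1 = daisy/grapes/drum/cooking, house 2 = carnation/apples/cello/chess, house 3 = poppy/oranges/saxophone/hiking, house 4 = iris/cherries/piano/dancing.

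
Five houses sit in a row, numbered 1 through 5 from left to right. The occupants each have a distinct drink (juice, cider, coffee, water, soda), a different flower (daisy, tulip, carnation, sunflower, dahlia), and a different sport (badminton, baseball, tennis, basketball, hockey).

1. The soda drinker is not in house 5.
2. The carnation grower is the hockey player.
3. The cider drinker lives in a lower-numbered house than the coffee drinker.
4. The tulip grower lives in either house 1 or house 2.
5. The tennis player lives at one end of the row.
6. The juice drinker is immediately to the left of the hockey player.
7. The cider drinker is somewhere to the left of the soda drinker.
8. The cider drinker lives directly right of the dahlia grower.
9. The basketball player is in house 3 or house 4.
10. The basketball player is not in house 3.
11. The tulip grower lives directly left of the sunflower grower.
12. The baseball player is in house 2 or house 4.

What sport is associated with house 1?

tennis

Clue 10: the basketball player is in house 4.
That leaves daisy as the flower for house 4.
House 5 flower: only carnation fits.
That leaves baseball as the sport for house 2.
The hockey player is in house 5 (clue 2).
From clue 6, the juice drinker must be in house 4.
That leaves water as the drink for house 1.
So house 2 gets cider for drink.
House 3 drink: only soda fits.
House 5 drink: only coffee fits.
That leaves sunflower as the flower for house 3.
House 3 sport: only badminton fits.
From clue 8, the dahlia grower must be in house 1.
Clue 11 places the tulip grower in house 2.
House 1's sport must be tennis (nothing else left).
So: house 1 = water/dahlia/tennis, house 2 = cider/tulip/baseball, house 3 = soda/sunflower/badminton, house 4 = juice/daisy/basketball, house 5 = coffee/carnation/hockey.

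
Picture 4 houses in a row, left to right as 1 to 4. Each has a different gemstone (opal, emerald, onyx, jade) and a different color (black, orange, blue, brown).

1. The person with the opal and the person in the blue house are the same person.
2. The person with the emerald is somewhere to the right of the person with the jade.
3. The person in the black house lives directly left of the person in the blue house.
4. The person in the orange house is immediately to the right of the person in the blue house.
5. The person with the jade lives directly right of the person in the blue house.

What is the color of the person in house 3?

orange

Clue 5 places the person with the jade in house 3.
From clue 5, the person in the blue house must be in house 2.
By clue 1, the person with the opal is in house 2.
From clue 2, the person with the emerald must be in house 4.
The person in the black house is in house 1 (clue 3).
Clue 4 places the person in the orange house in house 3.
That leaves onyx as the gemstone for house 1.
So house 4 gets brown for color.
So: house 1 = onyx/black, house 2 = opal/blue, house 3 = jade/orange, house 4 = emerald/brown.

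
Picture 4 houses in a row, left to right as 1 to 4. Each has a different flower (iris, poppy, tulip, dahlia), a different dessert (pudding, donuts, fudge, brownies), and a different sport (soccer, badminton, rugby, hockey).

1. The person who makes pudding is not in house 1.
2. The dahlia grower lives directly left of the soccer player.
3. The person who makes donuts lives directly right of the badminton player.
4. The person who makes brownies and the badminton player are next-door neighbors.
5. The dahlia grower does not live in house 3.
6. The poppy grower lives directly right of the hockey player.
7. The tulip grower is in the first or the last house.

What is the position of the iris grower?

3

So house 4 gets rugby for sport.
The dahlia grower is narrowed to house 1 or 2; consider each.
Placing it in house 2 leads to a contradiction, so it's in house 1.
The soccer player is in house 2 (clue 2).
So house 3 gets iris for flower.
That leaves tulip as the flower for house 4.
The only dessert still possible for house 1 is fudge.
House 3's dessert must be pudding (nothing else left).
Clue 6 places the hockey player in house 1.
House 2 flower: only poppy fits.
So house 3 gets badminton for sport.
From clue 3, the person who makes donuts must be in house 4.
The only dessert still possible for house 2 is brownies.
So: house 1 = dahlia/fudge/hockey, house 2 = poppy/brownies/soccer, house 3 = iris/pudding/badminton, house 4 = tulip/donuts/rugby.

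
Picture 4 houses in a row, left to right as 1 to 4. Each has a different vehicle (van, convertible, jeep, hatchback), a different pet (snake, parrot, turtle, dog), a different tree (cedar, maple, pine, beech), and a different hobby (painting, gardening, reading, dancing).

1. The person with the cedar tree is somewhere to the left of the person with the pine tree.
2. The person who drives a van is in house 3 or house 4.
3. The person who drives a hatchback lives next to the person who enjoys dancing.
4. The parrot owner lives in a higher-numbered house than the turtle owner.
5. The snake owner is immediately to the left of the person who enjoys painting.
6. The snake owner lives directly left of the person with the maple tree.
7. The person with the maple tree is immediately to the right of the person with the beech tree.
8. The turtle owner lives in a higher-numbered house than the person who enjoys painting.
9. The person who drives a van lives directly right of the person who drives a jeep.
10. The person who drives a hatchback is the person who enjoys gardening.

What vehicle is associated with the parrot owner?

hatchback

By clue 8, the turtle owner is in house 3.
Clue 8 places the person who enjoys painting in house 2.
Clue 4: the parrot owner is in house 4.
The snake owner is in house 1 (clue 5).
Clue 6 places the person with the maple tree in house 2.
Clue 7: the person with the beech tree is in house 1.
House 1 vehicle: only convertible fits.
House 2 vehicle: only jeep fits.
House 2 pet: only dog fits.
So house 4 gets pine for tree.
The person who drives a van is in house 3 (clue 9).
That leaves hatchback as the vehicle for house 4.
The only tree still possible for house 3 is cedar.
So house 1 gets reading for hobby.
Clue 3: the person who enjoys dancing is in house 3.
The person who enjoys gardening is in house 4 (clue 10).
So: house 1 = convertible/snake/beech/reading, house 2 = jeep/dog/maple/painting, house 3 = van/turtle/cedar/dancing, house 4 = hatchback/parrot/pine/gardening.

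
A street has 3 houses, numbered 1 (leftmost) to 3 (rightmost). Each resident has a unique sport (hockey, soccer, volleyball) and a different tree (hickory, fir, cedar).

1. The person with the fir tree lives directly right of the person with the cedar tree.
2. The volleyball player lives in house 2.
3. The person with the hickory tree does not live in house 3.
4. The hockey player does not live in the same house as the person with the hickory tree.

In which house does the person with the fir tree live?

By clue 2, the volleyball player is in house 2.
The only tree still possible for house 3 is fir.
From clue 1, the person with the cedar tree must be in house 2.
That leaves hickory as the tree for house 1.
From clue 4, the hockey player must be in house 3.
So house 1 gets soccer for sport.
So: house 1 = soccer/hickory, house 2 = volleyball/cedar, house 3 = hockey/fir.

3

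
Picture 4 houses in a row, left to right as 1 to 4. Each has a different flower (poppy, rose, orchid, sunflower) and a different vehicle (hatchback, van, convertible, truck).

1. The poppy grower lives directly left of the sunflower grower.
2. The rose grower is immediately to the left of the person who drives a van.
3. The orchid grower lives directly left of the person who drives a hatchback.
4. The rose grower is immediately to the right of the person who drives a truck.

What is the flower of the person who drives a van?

poppy

So house 4 gets sunflower for flower.
From clue 1, the poppy grower must be in house 3.
So house 1 gets orchid for flower.
House 2 flower: only rose fits.
Clue 2: the person who drives a van is in house 3.
By clue 3, the person who drives a hatchback is in house 2.
Clue 4: the person who drives a truck is in house 1.
That leaves convertible as the vehicle for house 4.
So: house 1 = orchid/truck, house 2 = rose/hatchback, house 3 = poppy/van, house 4 = sunflower/convertible.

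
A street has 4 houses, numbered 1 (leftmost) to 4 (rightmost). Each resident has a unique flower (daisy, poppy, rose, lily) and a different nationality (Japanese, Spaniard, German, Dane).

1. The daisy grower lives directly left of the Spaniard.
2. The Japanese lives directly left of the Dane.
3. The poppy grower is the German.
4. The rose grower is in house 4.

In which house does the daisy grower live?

By clue 4, the rose grower is in house 4.
The daisy grower is narrowed to house 1 or 2 or 3; consider each.
Placing it in house 1 and house 2 leads to a contradiction, so it's in house 3.
Clue 1 places the Spaniard in house 4.
So house 3 gets Dane for nationality.
Clue 2: the Japanese is in house 2.
House 1 nationality: only German fits.
The poppy grower is in house 1 (clue 3).
The only flower still possible for house 2 is lily.
So: house 1 = poppy/German, house 2 = lily/Japanese, house 3 = daisy/Dane, house 4 = rose/Spaniard.

3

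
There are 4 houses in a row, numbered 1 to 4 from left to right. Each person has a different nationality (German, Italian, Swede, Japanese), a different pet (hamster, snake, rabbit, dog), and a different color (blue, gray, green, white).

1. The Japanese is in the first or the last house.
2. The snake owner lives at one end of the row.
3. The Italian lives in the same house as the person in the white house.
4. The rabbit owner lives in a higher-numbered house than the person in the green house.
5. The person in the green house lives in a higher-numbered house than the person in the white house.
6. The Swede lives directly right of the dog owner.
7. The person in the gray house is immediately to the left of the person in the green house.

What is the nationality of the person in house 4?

Japanese

So house 4 gets blue for color.
House 3 color: only green fits.
The rabbit owner is in house 4 (clue 4).
By clue 7, the person in the gray house is in house 2.
That leaves white as the color for house 1.
The Italian is in house 1 (clue 3).
So house 4 gets Japanese for nationality.
That leaves snake as the pet for house 1.
From clue 6, the Swede must be in house 3.
From clue 6, the dog owner must be in house 2.
House 2 nationality: only German fits.
House 3 pet: only hamster fits.
So: house 1 = Italian/snake/white, house 2 = German/dog/gray, house 3 = Swede/hamster/green, house 4 = Japanese/rabbit/blue.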